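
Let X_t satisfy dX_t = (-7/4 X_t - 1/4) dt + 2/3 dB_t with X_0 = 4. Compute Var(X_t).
Var(X_t) = 8/63 - 8*exp(-7*t/2)/63

The variance V(t) = Var(X_t) satisfies V'(t) = 2 a V(t) + c^2 with V(0) = 0 (drift coefficient is linear in X, diffusion is constant). With a = -7/4, c = 2/3, the solution is
  V(t) = (c^2 / (2 a)) * (exp(2 a t) - 1)
       = ((2/3)^2 / (2*(-7/4))) * (exp((-7/2) t) - 1)
       = 8/63 - 8*exp(-7*t/2)/63.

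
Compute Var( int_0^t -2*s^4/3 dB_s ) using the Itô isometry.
Var = 4*t^9/81

The Itô integral of a deterministic integrand f(s) has mean 0 because each increment f(s) * (B_{s+ds} - B_s) has mean 0. By the Itô isometry:
  Var( int_0^t f(s) dB_s ) = E[ (int_0^t f(s) dB_s)^2 ] = int_0^t f(s)^2 ds.
Here f(s) = -2*s^4/3, so f(s)^2 = 4*s^8/9. Integrate:
  int_0^t (4*s^8/9) ds = 4*t^9/81.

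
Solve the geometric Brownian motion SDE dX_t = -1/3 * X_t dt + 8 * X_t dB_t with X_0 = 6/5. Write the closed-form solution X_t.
X_t = 6/5 * exp((-97/3) * t + (8) * B_t)

For GBM dX = mu X dt + sigma X dB with X_0 = x_0, apply Itô to Y = log X: dY = (mu - sigma^2/2) dt + sigma dB, so Y_t = log(x_0) + (mu - sigma^2/2) t + sigma B_t and hence X_t = x_0 * exp((mu - sigma^2/2) t + sigma B_t).
With mu = -1/3, sigma = 8, x_0 = 6/5, this gives:
  X_t = 6/5 * exp((-97/3) * t + (8) * B_t).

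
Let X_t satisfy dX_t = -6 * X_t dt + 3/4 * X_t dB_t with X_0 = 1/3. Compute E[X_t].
E[X_t] = exp(-6*t)/3

For GBM dX = mu X dt + sigma X dB with X_0 = x_0, apply Itô to Y = log X: dY = (mu - sigma^2/2) dt + sigma dB, so Y_t = log(x_0) + (mu - sigma^2/2) t + sigma B_t and hence X_t = x_0 * exp((mu - sigma^2/2) t + sigma B_t).
With mu = -6, sigma = 3/4, x_0 = 1/3, this gives:
  X_t = 1/3 * exp((-201/32) * t + (3/4) * B_t).
Since sigma*B_t ~ Normal(0, sigma^2 t), E[exp(sigma*B_t)] = exp(sigma^2 t / 2); so E[X_t] = x_0 * exp((mu - sigma^2/2) t) * exp(sigma^2 t / 2) = x_0 * exp(mu t) = exp(-6*t)/3.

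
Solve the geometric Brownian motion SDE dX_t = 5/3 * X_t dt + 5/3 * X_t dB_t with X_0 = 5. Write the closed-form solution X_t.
X_t = 5 * exp((5/18) * t + (5/3) * B_t)

For GBM dX = mu X dt + sigma X dB with X_0 = x_0, apply Itô to Y = log X: dY = (mu - sigma^2/2) dt + sigma dB, so Y_t = log(x_0) + (mu - sigma^2/2) t + sigma B_t and hence X_t = x_0 * exp((mu - sigma^2/2) t + sigma B_t).
With mu = 5/3, sigma = 5/3, x_0 = 5, this gives:
  X_t = 5 * exp((5/18) * t + (5/3) * B_t).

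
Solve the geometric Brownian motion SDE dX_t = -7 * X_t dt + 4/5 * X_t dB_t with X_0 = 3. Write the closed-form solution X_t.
X_t = 3 * exp((-183/25) * t + (4/5) * B_t)

For GBM dX = mu X dt + sigma X dB with X_0 = x_0, apply Itô to Y = log X: dY = (mu - sigma^2/2) dt + sigma dB, so Y_t = log(x_0) + (mu - sigma^2/2) t + sigma B_t and hence X_t = x_0 * exp((mu - sigma^2/2) t + sigma B_t).
With mu = -7, sigma = 4/5, x_0 = 3, this gives:
  X_t = 3 * exp((-183/25) * t + (4/5) * B_t).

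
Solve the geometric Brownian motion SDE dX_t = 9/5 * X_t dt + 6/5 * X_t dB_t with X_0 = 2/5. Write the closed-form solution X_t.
X_t = 2/5 * exp((27/25) * t + (6/5) * B_t)

For GBM dX = mu X dt + sigma X dB with X_0 = x_0, apply Itô to Y = log X: dY = (mu - sigma^2/2) dt + sigma dB, so Y_t = log(x_0) + (mu - sigma^2/2) t + sigma B_t and hence X_t = x_0 * exp((mu - sigma^2/2) t + sigma B_t).
With mu = 9/5, sigma = 6/5, x_0 = 2/5, this gives:
  X_t = 2/5 * exp((27/25) * t + (6/5) * B_t).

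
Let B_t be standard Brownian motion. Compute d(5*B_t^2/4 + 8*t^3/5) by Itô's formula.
d(5*B_t^2/4 + 8*t^3/5) = (24*t^2/5 + 5/4) dt + (5*B_t/2) dB_t

Itô's formula for f(t, x): d f(t, B_t) = (f_t + (1/2) f_xx) dt + f_x dB_t. Compute partials of f(t, x) = 8*t^3/5 + 5*x^2/4:
  f_t(t,x)  = 24*t^2/5
  f_x(t,x)  = 5*x/2
  f_xx(t,x) = 5/2
Assemble drift = f_t + (1/2) f_xx = 24*t^2/5 + 5/4 and diffusion = f_x = 5*x/2. Substituting x = B_t:
  d(5*B_t^2/4 + 8*t^3/5) = (24*t^2/5 + 5/4) dt + (5*B_t/2) dB_t.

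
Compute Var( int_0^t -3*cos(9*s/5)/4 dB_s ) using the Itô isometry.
Var = 9*t/32 + 5*sin(18*t/5)/64

The Itô integral of a deterministic integrand f(s) has mean 0 because each increment f(s) * (B_{s+ds} - B_s) has mean 0. By the Itô isometry:
  Var( int_0^t f(s) dB_s ) = E[ (int_0^t f(s) dB_s)^2 ] = int_0^t f(s)^2 ds.
Here f(s) = -3*cos(9*s/5)/4, so f(s)^2 = 9*cos(9*s/5)^2/16. Integrate:
  int_0^t (9*cos(9*s/5)^2/16) ds = 9*t/32 + 5*sin(18*t/5)/64.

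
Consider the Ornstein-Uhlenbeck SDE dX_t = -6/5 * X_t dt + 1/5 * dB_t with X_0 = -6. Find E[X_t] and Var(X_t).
E[X_t] = -6*exp(-6*t/5); Var(X_t) = 1/60 - exp(-12*t/5)/60

The OU SDE dX = -theta X dt + sigma dB admits the integrating factor exp(theta t): d(exp(theta t) X_t) = sigma exp(theta t) dB_t. Integrating from 0 to t:
  X_t = x_0 * exp(-theta t) + sigma * int_0^t exp(-theta (t-s)) dB_s.
The Itô integral has mean 0 and (by the Itô isometry) variance sigma^2 * int_0^t exp(-2 theta (t - s)) ds = sigma^2 * (1 - exp(-2 theta t)) / (2 theta).
With theta = 6/5, sigma = 1/5, x_0 = -6:
  E[X_t] = -6 * exp(-6/5 t) = -6*exp(-6*t/5)
  Var(X_t) = (1/5)^2 * (1 - exp(-2*6/5 t)) / (2 * 6/5) = 1/60 - exp(-12*t/5)/60.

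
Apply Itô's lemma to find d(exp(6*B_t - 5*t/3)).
d(exp(6*B_t - 5*t/3)) = (49*exp(6*B_t - 5*t/3)/3) dt + (6*exp(6*B_t - 5*t/3)) dB_t

Itô's formula for f(t, x): d f(t, B_t) = (f_t + (1/2) f_xx) dt + f_x dB_t. Compute partials of f(t, x) = exp(-5*t/3 + 6*x):
  f_t(t,x)  = -5*exp(-5*t/3 + 6*x)/3
  f_x(t,x)  = 6*exp(-5*t/3 + 6*x)
  f_xx(t,x) = 36*exp(-5*t/3 + 6*x)
Assemble drift = f_t + (1/2) f_xx = 49*exp(-5*t/3 + 6*x)/3 and diffusion = f_x = 6*exp(-5*t/3 + 6*x). Substituting x = B_t:
  d(exp(6*B_t - 5*t/3)) = (49*exp(6*B_t - 5*t/3)/3) dt + (6*exp(6*B_t - 5*t/3)) dB_t.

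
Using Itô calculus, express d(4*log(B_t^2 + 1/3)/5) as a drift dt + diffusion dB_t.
d(4*log(B_t^2 + 1/3)/5) = (12*(1 - 3*B_t^2)/(5*(3*B_t^2 + 1)^2)) dt + (24*B_t/(5*(3*B_t^2 + 1))) dB_t

Itô's formula for f(B_t) gives d f(B_t) = f'(B_t) dB_t + (1/2) f''(B_t) dt. Compute derivatives of f(x) = 4*log(x^2 + 1/3)/5:
  f'(x)  = 24*x/(5*(3*x^2 + 1))
  f''(x) = 24*(1 - 3*x^2)/(5*(3*x^2 + 1)^2)
Substitute x = B_t and multiply the f'' term by 1/2:
  drift     = (1/2) * (24*(1 - 3*x^2)/(5*(3*x^2 + 1)^2)) evaluated at B_t = 12*(1 - 3*B_t^2)/(5*(3*B_t^2 + 1)^2)
  diffusion = (24*x/(5*(3*x^2 + 1))) evaluated at B_t = 24*B_t/(5*(3*B_t^2 + 1))
Therefore d(4*log(B_t^2 + 1/3)/5) = (12*(1 - 3*B_t^2)/(5*(3*B_t^2 + 1)^2)) dt + (24*B_t/(5*(3*B_t^2 + 1))) dB_t.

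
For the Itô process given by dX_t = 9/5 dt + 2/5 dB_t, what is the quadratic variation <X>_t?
<X>_t = 4*t/25

For an Itô process dX_t = a(t) dt + b(t) dB_t, the quadratic variation is <X>_t = int_0^t b(s)^2 ds (the drift term does not contribute). Here b(s) = 2/5, so
  b(s)^2 = 4/25.
Integrating from 0 to t:
  <X>_t = int_0^t (4/25) ds = 4*t/25.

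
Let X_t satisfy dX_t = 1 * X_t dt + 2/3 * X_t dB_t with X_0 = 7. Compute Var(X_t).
Var(X_t) = 49*(exp(4*t/9) - 1)*exp(2*t)

For GBM dX = mu X dt + sigma X dB with X_0 = x_0, apply Itô to Y = log X: dY = (mu - sigma^2/2) dt + sigma dB, so Y_t = log(x_0) + (mu - sigma^2/2) t + sigma B_t and hence X_t = x_0 * exp((mu - sigma^2/2) t + sigma B_t).
With mu = 1, sigma = 2/3, x_0 = 7, this gives:
  X_t = 7 * exp((7/9) * t + (2/3) * B_t).
Since sigma*B_t ~ Normal(0, sigma^2 t), E[exp(sigma*B_t)] = exp(sigma^2 t / 2); so E[X_t] = x_0 * exp((mu - sigma^2/2) t) * exp(sigma^2 t / 2) = x_0 * exp(mu t) = 7*exp(t).
Var(X_t) = E[X_t^2] - (E[X_t])^2 = x_0^2 * exp(2 mu t) * (exp(sigma^2 t) - 1) = 49*(exp(4*t/9) - 1)*exp(2*t).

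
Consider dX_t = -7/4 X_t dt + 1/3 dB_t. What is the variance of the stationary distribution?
lim Var(X_t) = 2/63

The OU SDE dX = -theta X dt + sigma dB admits the integrating factor exp(theta t): d(exp(theta t) X_t) = sigma exp(theta t) dB_t. Integrating from 0 to t gives X_t = x_0 * exp(-theta t) + sigma * int_0^t exp(-theta (t-s)) dB_s for any initial x_0. The Itô integral has variance (by the Itô isometry) sigma^2 * int_0^t exp(-2 theta (t - s)) ds = sigma^2 * (1 - exp(-2 theta t)) / (2 theta), independent of x_0.
With theta = 7/4, sigma = 1/3:
  Var(X_t) = (1/3)^2 * (1 - exp(-2*7/4 t)) / (2 * 7/4) = 2/63 - 2*exp(-7*t/2)/63.
As t -> infinity, exp(-2*7/4 t) -> 0, so the stationary variance is sigma^2 / (2 theta) = 2/63.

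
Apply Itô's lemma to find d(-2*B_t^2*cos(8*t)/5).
d(-2*B_t^2*cos(8*t)/5) = (16*B_t^2*sin(8*t)/5 - 2*cos(8*t)/5) dt + (-4*B_t*cos(8*t)/5) dB_t

Itô's formula for f(t, x): d f(t, B_t) = (f_t + (1/2) f_xx) dt + f_x dB_t. Compute partials of f(t, x) = -2*x^2*cos(8*t)/5:
  f_t(t,x)  = 16*x^2*sin(8*t)/5
  f_x(t,x)  = -4*x*cos(8*t)/5
  f_xx(t,x) = -4*cos(8*t)/5
Assemble drift = f_t + (1/2) f_xx = 16*x^2*sin(8*t)/5 - 2*cos(8*t)/5 and diffusion = f_x = -4*x*cos(8*t)/5. Substituting x = B_t:
  d(-2*B_t^2*cos(8*t)/5) = (16*B_t^2*sin(8*t)/5 - 2*cos(8*t)/5) dt + (-4*B_t*cos(8*t)/5) dB_t.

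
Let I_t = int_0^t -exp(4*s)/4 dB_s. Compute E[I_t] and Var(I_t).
E[I_t] = 0; Var(I_t) = exp(8*t)/128 - 1/128

The Itô integral of a deterministic integrand f(s) has mean 0 because each increment f(s) * (B_{s+ds} - B_s) has mean 0. By the Itô isometry:
  Var( int_0^t f(s) dB_s ) = E[ (int_0^t f(s) dB_s)^2 ] = int_0^t f(s)^2 ds.
Here f(s) = -exp(4*s)/4, so f(s)^2 = exp(8*s)/16. Integrate:
  int_0^t (exp(8*s)/16) ds = exp(8*t)/128 - 1/128.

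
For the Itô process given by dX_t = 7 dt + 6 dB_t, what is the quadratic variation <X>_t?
<X>_t = 36*t

For an Itô process dX_t = a(t) dt + b(t) dB_t, the quadratic variation is <X>_t = int_0^t b(s)^2 ds (the drift term does not contribute). Here b(s) = 6, so
  b(s)^2 = 36.
Integrating from 0 to t:
  <X>_t = int_0^t (36) ds = 36*t.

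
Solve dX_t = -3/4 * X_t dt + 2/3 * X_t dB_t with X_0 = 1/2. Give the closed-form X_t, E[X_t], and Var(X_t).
X_t = 1/2 * exp((-35/36) t + (2/3) B_t); E[X_t] = exp(-3*t/4)/2; Var(X_t) = (exp(4*t/9) - 1)*exp(-3*t/2)/4

For GBM dX = mu X dt + sigma X dB with X_0 = x_0, apply Itô to Y = log X: dY = (mu - sigma^2/2) dt + sigma dB, so Y_t = log(x_0) + (mu - sigma^2/2) t + sigma B_t and hence X_t = x_0 * exp((mu - sigma^2/2) t + sigma B_t).
With mu = -3/4, sigma = 2/3, x_0 = 1/2, this gives:
  X_t = 1/2 * exp((-35/36) * t + (2/3) * B_t).
Since sigma*B_t ~ Normal(0, sigma^2 t), E[exp(sigma*B_t)] = exp(sigma^2 t / 2); so E[X_t] = x_0 * exp((mu - sigma^2/2) t) * exp(sigma^2 t / 2) = x_0 * exp(mu t) = exp(-3*t/4)/2.
Var(X_t) = E[X_t^2] - (E[X_t])^2 = x_0^2 * exp(2 mu t) * (exp(sigma^2 t) - 1) = (exp(4*t/9) - 1)*exp(-3*t/2)/4.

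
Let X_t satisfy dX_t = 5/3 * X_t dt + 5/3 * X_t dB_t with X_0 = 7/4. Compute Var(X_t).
Var(X_t) = 49*(exp(25*t/9) - 1)*exp(10*t/3)/16

For GBM dX = mu X dt + sigma X dB with X_0 = x_0, apply Itô to Y = log X: dY = (mu - sigma^2/2) dt + sigma dB, so Y_t = log(x_0) + (mu - sigma^2/2) t + sigma B_t and hence X_t = x_0 * exp((mu - sigma^2/2) t + sigma B_t).
With mu = 5/3, sigma = 5/3, x_0 = 7/4, this gives:
  X_t = 7/4 * exp((5/18) * t + (5/3) * B_t).
Since sigma*B_t ~ Normal(0, sigma^2 t), E[exp(sigma*B_t)] = exp(sigma^2 t / 2); so E[X_t] = x_0 * exp((mu - sigma^2/2) t) * exp(sigma^2 t / 2) = x_0 * exp(mu t) = 7*exp(5*t/3)/4.
Var(X_t) = E[X_t^2] - (E[X_t])^2 = x_0^2 * exp(2 mu t) * (exp(sigma^2 t) - 1) = 49*(exp(25*t/9) - 1)*exp(10*t/3)/16.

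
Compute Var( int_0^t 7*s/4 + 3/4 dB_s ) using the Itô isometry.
Var = t*(49*t^2 + 63*t + 27)/48

The Itô integral of a deterministic integrand f(s) has mean 0 because each increment f(s) * (B_{s+ds} - B_s) has mean 0. By the Itô isometry:
  Var( int_0^t f(s) dB_s ) = E[ (int_0^t f(s) dB_s)^2 ] = int_0^t f(s)^2 ds.
Here f(s) = 7*s/4 + 3/4, so f(s)^2 = (7*s + 3)^2/16. Integrate:
  int_0^t ((7*s + 3)^2/16) ds = t*(49*t^2 + 63*t + 27)/48.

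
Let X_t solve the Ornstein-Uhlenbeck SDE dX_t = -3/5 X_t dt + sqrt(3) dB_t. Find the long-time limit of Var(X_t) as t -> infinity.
lim Var(X_t) = 5/2

The OU SDE dX = -theta X dt + sigma dB admits the integrating factor exp(theta t): d(exp(theta t) X_t) = sigma exp(theta t) dB_t. Integrating from 0 to t gives X_t = x_0 * exp(-theta t) + sigma * int_0^t exp(-theta (t-s)) dB_s for any initial x_0. The Itô integral has variance (by the Itô isometry) sigma^2 * int_0^t exp(-2 theta (t - s)) ds = sigma^2 * (1 - exp(-2 theta t)) / (2 theta), independent of x_0.
With theta = 3/5, sigma = sqrt(3):
  Var(X_t) = (sqrt(3))^2 * (1 - exp(-2*3/5 t)) / (2 * 3/5) = 5/2 - 5*exp(-6*t/5)/2.
As t -> infinity, exp(-2*3/5 t) -> 0, so the stationary variance is sigma^2 / (2 theta) = 5/2.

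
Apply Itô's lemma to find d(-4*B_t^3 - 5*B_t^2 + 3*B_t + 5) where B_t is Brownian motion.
d(-4*B_t^3 - 5*B_t^2 + 3*B_t + 5) = (-12*B_t - 5) dt + (-12*B_t^2 - 10*B_t + 3) dB_t

Itô's formula for f(B_t) gives d f(B_t) = f'(B_t) dB_t + (1/2) f''(B_t) dt. Compute derivatives of f(x) = -4*x^3 - 5*x^2 + 3*x + 5:
  f'(x)  = -12*x^2 - 10*x + 3
  f''(x) = -24*x - 10
Substitute x = B_t and multiply the f'' term by 1/2:
  drift     = (1/2) * (-24*x - 10) evaluated at B_t = -12*B_t - 5
  diffusion = (-12*x^2 - 10*x + 3) evaluated at B_t = -12*B_t^2 - 10*B_t + 3
Therefore d(-4*B_t^3 - 5*B_t^2 + 3*B_t + 5) = (-12*B_t - 5) dt + (-12*B_t^2 - 10*B_t + 3) dB_t.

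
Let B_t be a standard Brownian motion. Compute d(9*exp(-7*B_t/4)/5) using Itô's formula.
d(9*exp(-7*B_t/4)/5) = (441*exp(-7*B_t/4)/160) dt + (-63*exp(-7*B_t/4)/20) dB_t

Itô's formula for f(B_t) gives d f(B_t) = f'(B_t) dB_t + (1/2) f''(B_t) dt. Compute derivatives of f(x) = 9*exp(-7*x/4)/5:
  f'(x)  = -63*exp(-7*x/4)/20
  f''(x) = 441*exp(-7*x/4)/80
Substitute x = B_t and multiply the f'' term by 1/2:
  drift     = (1/2) * (441*exp(-7*x/4)/80) evaluated at B_t = 441*exp(-7*B_t/4)/160
  diffusion = (-63*exp(-7*x/4)/20) evaluated at B_t = -63*exp(-7*B_t/4)/20
Therefore d(9*exp(-7*B_t/4)/5) = (441*exp(-7*B_t/4)/160) dt + (-63*exp(-7*B_t/4)/20) dB_t.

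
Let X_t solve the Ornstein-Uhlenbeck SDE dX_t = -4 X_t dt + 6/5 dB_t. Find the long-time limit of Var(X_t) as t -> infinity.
lim Var(X_t) = 9/50

The OU SDE dX = -theta X dt + sigma dB admits the integrating factor exp(theta t): d(exp(theta t) X_t) = sigma exp(theta t) dB_t. Integrating from 0 to t gives X_t = x_0 * exp(-theta t) + sigma * int_0^t exp(-theta (t-s)) dB_s for any initial x_0. The Itô integral has variance (by the Itô isometry) sigma^2 * int_0^t exp(-2 theta (t - s)) ds = sigma^2 * (1 - exp(-2 theta t)) / (2 theta), independent of x_0.
With theta = 4, sigma = 6/5:
  Var(X_t) = (6/5)^2 * (1 - exp(-2*4 t)) / (2 * 4) = 9/50 - 9*exp(-8*t)/50.
As t -> infinity, exp(-2*4 t) -> 0, so the stationary variance is sigma^2 / (2 theta) = 9/50.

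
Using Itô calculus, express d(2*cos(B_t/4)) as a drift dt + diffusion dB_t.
d(2*cos(B_t/4)) = (-cos(B_t/4)/16) dt + (-sin(B_t/4)/2) dB_t

Itô's formula for f(B_t) gives d f(B_t) = f'(B_t) dB_t + (1/2) f''(B_t) dt. Compute derivatives of f(x) = 2*cos(x/4):
  f'(x)  = -sin(x/4)/2
  f''(x) = -cos(x/4)/8
Substitute x = B_t and multiply the f'' term by 1/2:
  drift     = (1/2) * (-cos(x/4)/8) evaluated at B_t = -cos(B_t/4)/16
  diffusion = (-sin(x/4)/2) evaluated at B_t = -sin(B_t/4)/2
Therefore d(2*cos(B_t/4)) = (-cos(B_t/4)/16) dt + (-sin(B_t/4)/2) dB_t.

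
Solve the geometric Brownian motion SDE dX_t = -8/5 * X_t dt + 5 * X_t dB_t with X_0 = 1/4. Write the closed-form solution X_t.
X_t = 1/4 * exp((-141/10) * t + (5) * B_t)

For GBM dX = mu X dt + sigma X dB with X_0 = x_0, apply Itô to Y = log X: dY = (mu - sigma^2/2) dt + sigma dB, so Y_t = log(x_0) + (mu - sigma^2/2) t + sigma B_t and hence X_t = x_0 * exp((mu - sigma^2/2) t + sigma B_t).
With mu = -8/5, sigma = 5, x_0 = 1/4, this gives:
  X_t = 1/4 * exp((-141/10) * t + (5) * B_t).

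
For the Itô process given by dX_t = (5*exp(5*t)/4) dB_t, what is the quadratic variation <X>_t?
<X>_t = 5*exp(10*t)/32 - 5/32

For an Itô process dX_t = a(t) dt + b(t) dB_t, the quadratic variation is <X>_t = int_0^t b(s)^2 ds (the drift term does not contribute). Here b(s) = 5*exp(5*s)/4, so
  b(s)^2 = 25*exp(10*s)/16.
Integrating from 0 to t:
  <X>_t = int_0^t (25*exp(10*s)/16) ds = 5*exp(10*t)/32 - 5/32.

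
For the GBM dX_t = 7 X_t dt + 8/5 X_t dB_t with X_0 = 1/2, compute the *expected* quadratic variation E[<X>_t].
E[<X>_t] = 8*exp(414*t/25)/207 - 8/207

<X>_t = int_0^t ((8/5) * X_s)^2 ds. Taking expectation inside the integral: E[<X>_t] = (8/5)^2 * int_0^t E[X_s^2] ds. For GBM, E[X_s^2] = x_0^2 * exp((2 mu + sigma^2) s). Integrating:
  E[<X>_t] = (8/5)^2 * (1/2)^2 * (exp((2*7 + (8/5)^2) t) - 1) / (2*7 + (8/5)^2)
           = (8/5)^2 * (1/2)^2 * (exp((414/25) t) - 1) / (414/25) = 8*exp(414*t/25)/207 - 8/207.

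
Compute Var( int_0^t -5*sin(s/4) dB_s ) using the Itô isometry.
Var = 25*t/2 - 25*sin(t/2)

The Itô integral of a deterministic integrand f(s) has mean 0 because each increment f(s) * (B_{s+ds} - B_s) has mean 0. By the Itô isometry:
  Var( int_0^t f(s) dB_s ) = E[ (int_0^t f(s) dB_s)^2 ] = int_0^t f(s)^2 ds.
Here f(s) = -5*sin(s/4), so f(s)^2 = 25*sin(s/4)^2. Integrate:
  int_0^t (25*sin(s/4)^2) ds = 25*t/2 - 25*sin(t/2).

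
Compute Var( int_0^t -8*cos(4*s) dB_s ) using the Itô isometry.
Var = 32*t + 8*sin(4*t)*cos(4*t)

The Itô integral of a deterministic integrand f(s) has mean 0 because each increment f(s) * (B_{s+ds} - B_s) has mean 0. By the Itô isometry:
  Var( int_0^t f(s) dB_s ) = E[ (int_0^t f(s) dB_s)^2 ] = int_0^t f(s)^2 ds.
Here f(s) = -8*cos(4*s), so f(s)^2 = 64*cos(4*s)^2. Integrate:
  int_0^t (64*cos(4*s)^2) ds = 32*t + 8*sin(4*t)*cos(4*t).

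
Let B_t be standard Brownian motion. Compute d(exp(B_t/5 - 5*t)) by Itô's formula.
d(exp(B_t/5 - 5*t)) = (-249*exp(B_t/5 - 5*t)/50) dt + (exp(B_t/5 - 5*t)/5) dB_t

Itô's formula for f(t, x): d f(t, B_t) = (f_t + (1/2) f_xx) dt + f_x dB_t. Compute partials of f(t, x) = exp(-5*t + x/5):
  f_t(t,x)  = -5*exp(-5*t + x/5)
  f_x(t,x)  = exp(-5*t + x/5)/5
  f_xx(t,x) = exp(-5*t + x/5)/25
Assemble drift = f_t + (1/2) f_xx = -249*exp(-5*t + x/5)/50 and diffusion = f_x = exp(-5*t + x/5)/5. Substituting x = B_t:
  d(exp(B_t/5 - 5*t)) = (-249*exp(B_t/5 - 5*t)/50) dt + (exp(B_t/5 - 5*t)/5) dB_t.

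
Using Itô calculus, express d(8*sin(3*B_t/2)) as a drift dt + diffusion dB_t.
d(8*sin(3*B_t/2)) = (-9*sin(3*B_t/2)) dt + (12*cos(3*B_t/2)) dB_t

Itô's formula for f(B_t) gives d f(B_t) = f'(B_t) dB_t + (1/2) f''(B_t) dt. Compute derivatives of f(x) = 8*sin(3*x/2):
  f'(x)  = 12*cos(3*x/2)
  f''(x) = -18*sin(3*x/2)
Substitute x = B_t and multiply the f'' term by 1/2:
  drift     = (1/2) * (-18*sin(3*x/2)) evaluated at B_t = -9*sin(3*B_t/2)
  diffusion = (12*cos(3*x/2)) evaluated at B_t = 12*cos(3*B_t/2)
Therefore d(8*sin(3*B_t/2)) = (-9*sin(3*B_t/2)) dt + (12*cos(3*B_t/2)) dB_t.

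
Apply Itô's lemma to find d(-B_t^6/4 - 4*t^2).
d(-B_t^6/4 - 4*t^2) = (-15*B_t^4/4 - 8*t) dt + (-3*B_t^5/2) dB_t

Itô's formula for f(t, x): d f(t, B_t) = (f_t + (1/2) f_xx) dt + f_x dB_t. Compute partials of f(t, x) = -4*t^2 - x^6/4:
  f_t(t,x)  = -8*t
  f_x(t,x)  = -3*x^5/2
  f_xx(t,x) = -15*x^4/2
Assemble drift = f_t + (1/2) f_xx = -8*t - 15*x^4/4 and diffusion = f_x = -3*x^5/2. Substituting x = B_t:
  d(-B_t^6/4 - 4*t^2) = (-15*B_t^4/4 - 8*t) dt + (-3*B_t^5/2) dB_t.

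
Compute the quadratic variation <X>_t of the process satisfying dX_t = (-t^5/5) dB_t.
<X>_t = t^11/275

For an Itô process dX_t = a(t) dt + b(t) dB_t, the quadratic variation is <X>_t = int_0^t b(s)^2 ds (the drift term does not contribute). Here b(s) = -s^5/5, so
  b(s)^2 = s^10/25.
Integrating from 0 to t:
  <X>_t = int_0^t (s^10/25) ds = t^11/275.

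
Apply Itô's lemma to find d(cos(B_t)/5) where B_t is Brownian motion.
d(cos(B_t)/5) = (-cos(B_t)/10) dt + (-sin(B_t)/5) dB_t

Itô's formula for f(B_t) gives d f(B_t) = f'(B_t) dB_t + (1/2) f''(B_t) dt. Compute derivatives of f(x) = cos(x)/5:
  f'(x)  = -sin(x)/5
  f''(x) = -cos(x)/5
Substitute x = B_t and multiply the f'' term by 1/2:
  drift     = (1/2) * (-cos(x)/5) evaluated at B_t = -cos(B_t)/10
  diffusion = (-sin(x)/5) evaluated at B_t = -sin(B_t)/5
Therefore d(cos(B_t)/5) = (-cos(B_t)/10) dt + (-sin(B_t)/5) dB_t.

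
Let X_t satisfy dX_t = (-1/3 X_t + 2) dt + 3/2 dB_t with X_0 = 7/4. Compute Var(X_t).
Var(X_t) = 27/8 - 27*exp(-2*t/3)/8

The variance V(t) = Var(X_t) satisfies V'(t) = 2 a V(t) + c^2 with V(0) = 0 (drift coefficient is linear in X, diffusion is constant). With a = -1/3, c = 3/2, the solution is
  V(t) = (c^2 / (2 a)) * (exp(2 a t) - 1)
       = ((3/2)^2 / (2*(-1/3))) * (exp((-2/3) t) - 1)
       = 27/8 - 27*exp(-2*t/3)/8.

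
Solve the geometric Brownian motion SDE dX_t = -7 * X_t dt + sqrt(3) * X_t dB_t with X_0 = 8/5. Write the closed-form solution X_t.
X_t = 8/5 * exp((-17/2) * t + (sqrt(3)) * B_t)

For GBM dX = mu X dt + sigma X dB with X_0 = x_0, apply Itô to Y = log X: dY = (mu - sigma^2/2) dt + sigma dB, so Y_t = log(x_0) + (mu - sigma^2/2) t + sigma B_t and hence X_t = x_0 * exp((mu - sigma^2/2) t + sigma B_t).
With mu = -7, sigma = sqrt(3), x_0 = 8/5, this gives:
  X_t = 8/5 * exp((-17/2) * t + (sqrt(3)) * B_t).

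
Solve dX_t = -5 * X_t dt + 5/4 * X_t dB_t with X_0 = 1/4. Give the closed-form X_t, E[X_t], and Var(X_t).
X_t = 1/4 * exp((-185/32) t + (5/4) B_t); E[X_t] = exp(-5*t)/4; Var(X_t) = (exp(25*t/16) - 1)*exp(-10*t)/16

For GBM dX = mu X dt + sigma X dB with X_0 = x_0, apply Itô to Y = log X: dY = (mu - sigma^2/2) dt + sigma dB, so Y_t = log(x_0) + (mu - sigma^2/2) t + sigma B_t and hence X_t = x_0 * exp((mu - sigma^2/2) t + sigma B_t).
With mu = -5, sigma = 5/4, x_0 = 1/4, this gives:
  X_t = 1/4 * exp((-185/32) * t + (5/4) * B_t).
Since sigma*B_t ~ Normal(0, sigma^2 t), E[exp(sigma*B_t)] = exp(sigma^2 t / 2); so E[X_t] = x_0 * exp((mu - sigma^2/2) t) * exp(sigma^2 t / 2) = x_0 * exp(mu t) = exp(-5*t)/4.
Var(X_t) = E[X_t^2] - (E[X_t])^2 = x_0^2 * exp(2 mu t) * (exp(sigma^2 t) - 1) = (exp(25*t/16) - 1)*exp(-10*t)/16.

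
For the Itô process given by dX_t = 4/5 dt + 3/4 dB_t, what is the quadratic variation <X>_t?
<X>_t = 9*t/16

For an Itô process dX_t = a(t) dt + b(t) dB_t, the quadratic variation is <X>_t = int_0^t b(s)^2 ds (the drift term does not contribute). Here b(s) = 3/4, so
  b(s)^2 = 9/16.
Integrating from 0 to t:
  <X>_t = int_0^t (9/16) ds = 9*t/16.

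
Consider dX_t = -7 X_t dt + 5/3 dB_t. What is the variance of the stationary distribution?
lim Var(X_t) = 25/126

The OU SDE dX = -theta X dt + sigma dB admits the integrating factor exp(theta t): d(exp(theta t) X_t) = sigma exp(theta t) dB_t. Integrating from 0 to t gives X_t = x_0 * exp(-theta t) + sigma * int_0^t exp(-theta (t-s)) dB_s for any initial x_0. The Itô integral has variance (by the Itô isometry) sigma^2 * int_0^t exp(-2 theta (t - s)) ds = sigma^2 * (1 - exp(-2 theta t)) / (2 theta), independent of x_0.
With theta = 7, sigma = 5/3:
  Var(X_t) = (5/3)^2 * (1 - exp(-2*7 t)) / (2 * 7) = 25/126 - 25*exp(-14*t)/126.
As t -> infinity, exp(-2*7 t) -> 0, so the stationary variance is sigma^2 / (2 theta) = 25/126.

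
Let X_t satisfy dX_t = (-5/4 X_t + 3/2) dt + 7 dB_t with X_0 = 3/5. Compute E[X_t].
E[X_t] = 6/5 - 3*exp(-5*t/4)/5

Taking expectations and using E[dB_t] = 0, the mean m(t) = E[X_t] satisfies the ODE m'(t) = a m(t) + b with m(0) = x_0. With a = -5/4, b = 3/2, x_0 = 3/5, the solution is
  m(t) = x_0 * exp(a t) + (b/a) * (exp(a t) - 1)
       = (3/5) * exp((-5/4) t) + ((3/2)/(-5/4)) * (exp((-5/4) t) - 1)
       = 6/5 - 3*exp(-5*t/4)/5.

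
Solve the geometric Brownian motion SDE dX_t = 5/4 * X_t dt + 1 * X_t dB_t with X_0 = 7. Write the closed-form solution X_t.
X_t = 7 * exp((3/4) * t + (1) * B_t)

For GBM dX = mu X dt + sigma X dB with X_0 = x_0, apply Itô to Y = log X: dY = (mu - sigma^2/2) dt + sigma dB, so Y_t = log(x_0) + (mu - sigma^2/2) t + sigma B_t and hence X_t = x_0 * exp((mu - sigma^2/2) t + sigma B_t).
With mu = 5/4, sigma = 1, x_0 = 7, this gives:
  X_t = 7 * exp((3/4) * t + (1) * B_t).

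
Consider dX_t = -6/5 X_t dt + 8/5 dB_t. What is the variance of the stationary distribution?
lim Var(X_t) = 16/15

The OU SDE dX = -theta X dt + sigma dB admits the integrating factor exp(theta t): d(exp(theta t) X_t) = sigma exp(theta t) dB_t. Integrating from 0 to t gives X_t = x_0 * exp(-theta t) + sigma * int_0^t exp(-theta (t-s)) dB_s for any initial x_0. The Itô integral has variance (by the Itô isometry) sigma^2 * int_0^t exp(-2 theta (t - s)) ds = sigma^2 * (1 - exp(-2 theta t)) / (2 theta), independent of x_0.
With theta = 6/5, sigma = 8/5:
  Var(X_t) = (8/5)^2 * (1 - exp(-2*6/5 t)) / (2 * 6/5) = 16/15 - 16*exp(-12*t/5)/15.
As t -> infinity, exp(-2*6/5 t) -> 0, so the stationary variance is sigma^2 / (2 theta) = 16/15.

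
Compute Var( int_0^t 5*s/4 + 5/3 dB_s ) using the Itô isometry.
Var = 25*t*(3*t^2 + 12*t + 16)/144

The Itô integral of a deterministic integrand f(s) has mean 0 because each increment f(s) * (B_{s+ds} - B_s) has mean 0. By the Itô isometry:
  Var( int_0^t f(s) dB_s ) = E[ (int_0^t f(s) dB_s)^2 ] = int_0^t f(s)^2 ds.
Here f(s) = 5*s/4 + 5/3, so f(s)^2 = 25*(3*s + 4)^2/144. Integrate:
  int_0^t (25*(3*s + 4)^2/144) ds = 25*t*(3*t^2 + 12*t + 16)/144.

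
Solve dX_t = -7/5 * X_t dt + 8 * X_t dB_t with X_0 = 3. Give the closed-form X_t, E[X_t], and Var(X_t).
X_t = 3 * exp((-167/5) t + (8) B_t); E[X_t] = 3*exp(-7*t/5); Var(X_t) = (9*exp(64*t) - 9)*exp(-14*t/5)

For GBM dX = mu X dt + sigma X dB with X_0 = x_0, apply Itô to Y = log X: dY = (mu - sigma^2/2) dt + sigma dB, so Y_t = log(x_0) + (mu - sigma^2/2) t + sigma B_t and hence X_t = x_0 * exp((mu - sigma^2/2) t + sigma B_t).
With mu = -7/5, sigma = 8, x_0 = 3, this gives:
  X_t = 3 * exp((-167/5) * t + (8) * B_t).
Since sigma*B_t ~ Normal(0, sigma^2 t), E[exp(sigma*B_t)] = exp(sigma^2 t / 2); so E[X_t] = x_0 * exp((mu - sigma^2/2) t) * exp(sigma^2 t / 2) = x_0 * exp(mu t) = 3*exp(-7*t/5).
Var(X_t) = E[X_t^2] - (E[X_t])^2 = x_0^2 * exp(2 mu t) * (exp(sigma^2 t) - 1) = (9*exp(64*t) - 9)*exp(-14*t/5).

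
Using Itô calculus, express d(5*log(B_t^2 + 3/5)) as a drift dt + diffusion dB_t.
d(5*log(B_t^2 + 3/5)) = (25*(3 - 5*B_t^2)/(5*B_t^2 + 3)^2) dt + (50*B_t/(5*B_t^2 + 3)) dB_t

Itô's formula for f(B_t) gives d f(B_t) = f'(B_t) dB_t + (1/2) f''(B_t) dt. Compute derivatives of f(x) = 5*log(x^2 + 3/5):
  f'(x)  = 50*x/(5*x^2 + 3)
  f''(x) = 50*(3 - 5*x^2)/(5*x^2 + 3)^2
Substitute x = B_t and multiply the f'' term by 1/2:
  drift     = (1/2) * (50*(3 - 5*x^2)/(5*x^2 + 3)^2) evaluated at B_t = 25*(3 - 5*B_t^2)/(5*B_t^2 + 3)^2
  diffusion = (50*x/(5*x^2 + 3)) evaluated at B_t = 50*B_t/(5*B_t^2 + 3)
Therefore d(5*log(B_t^2 + 3/5)) = (25*(3 - 5*B_t^2)/(5*B_t^2 + 3)^2) dt + (50*B_t/(5*B_t^2 + 3)) dB_t.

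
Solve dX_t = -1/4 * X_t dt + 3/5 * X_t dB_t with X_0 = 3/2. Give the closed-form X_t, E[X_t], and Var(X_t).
X_t = 3/2 * exp((-43/100) t + (3/5) B_t); E[X_t] = 3*exp(-t/4)/2; Var(X_t) = (9*exp(9*t/25) - 9)*exp(-t/2)/4

For GBM dX = mu X dt + sigma X dB with X_0 = x_0, apply Itô to Y = log X: dY = (mu - sigma^2/2) dt + sigma dB, so Y_t = log(x_0) + (mu - sigma^2/2) t + sigma B_t and hence X_t = x_0 * exp((mu - sigma^2/2) t + sigma B_t).
With mu = -1/4, sigma = 3/5, x_0 = 3/2, this gives:
  X_t = 3/2 * exp((-43/100) * t + (3/5) * B_t).
Since sigma*B_t ~ Normal(0, sigma^2 t), E[exp(sigma*B_t)] = exp(sigma^2 t / 2); so E[X_t] = x_0 * exp((mu - sigma^2/2) t) * exp(sigma^2 t / 2) = x_0 * exp(mu t) = 3*exp(-t/4)/2.
Var(X_t) = E[X_t^2] - (E[X_t])^2 = x_0^2 * exp(2 mu t) * (exp(sigma^2 t) - 1) = (9*exp(9*t/25) - 9)*exp(-t/2)/4.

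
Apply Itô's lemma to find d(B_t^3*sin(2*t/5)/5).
d(B_t^3*sin(2*t/5)/5) = (B_t*(2*B_t^2*cos(2*t/5) + 15*sin(2*t/5))/25) dt + (3*B_t^2*sin(2*t/5)/5) dB_t

Itô's formula for f(t, x): d f(t, B_t) = (f_t + (1/2) f_xx) dt + f_x dB_t. Compute partials of f(t, x) = x^3*sin(2*t/5)/5:
  f_t(t,x)  = 2*x^3*cos(2*t/5)/25
  f_x(t,x)  = 3*x^2*sin(2*t/5)/5
  f_xx(t,x) = 6*x*sin(2*t/5)/5
Assemble drift = f_t + (1/2) f_xx = x*(2*x^2*cos(2*t/5) + 15*sin(2*t/5))/25 and diffusion = f_x = 3*x^2*sin(2*t/5)/5. Substituting x = B_t:
  d(B_t^3*sin(2*t/5)/5) = (B_t*(2*B_t^2*cos(2*t/5) + 15*sin(2*t/5))/25) dt + (3*B_t^2*sin(2*t/5)/5) dB_t.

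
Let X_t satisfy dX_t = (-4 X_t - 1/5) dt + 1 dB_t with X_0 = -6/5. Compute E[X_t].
E[X_t] = -1/20 - 23*exp(-4*t)/20

Taking expectations and using E[dB_t] = 0, the mean m(t) = E[X_t] satisfies the ODE m'(t) = a m(t) + b with m(0) = x_0. With a = -4, b = -1/5, x_0 = -6/5, the solution is
  m(t) = x_0 * exp(a t) + (b/a) * (exp(a t) - 1)
       = (-6/5) * exp((-4) t) + ((-1/5)/(-4)) * (exp((-4) t) - 1)
       = -1/20 - 23*exp(-4*t)/20.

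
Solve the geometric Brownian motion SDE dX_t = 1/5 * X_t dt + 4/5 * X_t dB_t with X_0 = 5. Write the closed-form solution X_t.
X_t = 5 * exp((-3/25) * t + (4/5) * B_t)

For GBM dX = mu X dt + sigma X dB with X_0 = x_0, apply Itô to Y = log X: dY = (mu - sigma^2/2) dt + sigma dB, so Y_t = log(x_0) + (mu - sigma^2/2) t + sigma B_t and hence X_t = x_0 * exp((mu - sigma^2/2) t + sigma B_t).
With mu = 1/5, sigma = 4/5, x_0 = 5, this gives:
  X_t = 5 * exp((-3/25) * t + (4/5) * B_t).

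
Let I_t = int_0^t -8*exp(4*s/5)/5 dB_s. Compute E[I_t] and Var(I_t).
E[I_t] = 0; Var(I_t) = 8*exp(8*t/5)/5 - 8/5

The Itô integral of a deterministic integrand f(s) has mean 0 because each increment f(s) * (B_{s+ds} - B_s) has mean 0. By the Itô isometry:
  Var( int_0^t f(s) dB_s ) = E[ (int_0^t f(s) dB_s)^2 ] = int_0^t f(s)^2 ds.
Here f(s) = -8*exp(4*s/5)/5, so f(s)^2 = 64*exp(8*s/5)/25. Integrate:
  int_0^t (64*exp(8*s/5)/25) ds = 8*exp(8*t/5)/5 - 8/5.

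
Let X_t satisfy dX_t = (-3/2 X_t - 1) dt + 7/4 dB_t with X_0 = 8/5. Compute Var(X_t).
Var(X_t) = 49/48 - 49*exp(-3*t)/48

The variance V(t) = Var(X_t) satisfies V'(t) = 2 a V(t) + c^2 with V(0) = 0 (drift coefficient is linear in X, diffusion is constant). With a = -3/2, c = 7/4, the solution is
  V(t) = (c^2 / (2 a)) * (exp(2 a t) - 1)
       = ((7/4)^2 / (2*(-3/2))) * (exp((-3) t) - 1)
       = 49/48 - 49*exp(-3*t)/48.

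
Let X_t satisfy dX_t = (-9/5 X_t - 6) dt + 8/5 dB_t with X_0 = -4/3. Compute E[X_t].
E[X_t] = -10/3 + 2*exp(-9*t/5)

Taking expectations and using E[dB_t] = 0, the mean m(t) = E[X_t] satisfies the ODE m'(t) = a m(t) + b with m(0) = x_0. With a = -9/5, b = -6, x_0 = -4/3, the solution is
  m(t) = x_0 * exp(a t) + (b/a) * (exp(a t) - 1)
       = (-4/3) * exp((-9/5) t) + ((-6)/(-9/5)) * (exp((-9/5) t) - 1)
       = -10/3 + 2*exp(-9*t/5).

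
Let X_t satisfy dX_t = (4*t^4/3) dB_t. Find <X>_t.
<X>_t = 16*t^9/81

For an Itô process dX_t = a(t) dt + b(t) dB_t, the quadratic variation is <X>_t = int_0^t b(s)^2 ds (the drift term does not contribute). Here b(s) = 4*s^4/3, so
  b(s)^2 = 16*s^8/9.
Integrating from 0 to t:
  <X>_t = int_0^t (16*s^8/9) ds = 16*t^9/81.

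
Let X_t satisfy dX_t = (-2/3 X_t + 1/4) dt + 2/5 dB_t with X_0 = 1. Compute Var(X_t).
Var(X_t) = 3/25 - 3*exp(-4*t/3)/25

The variance V(t) = Var(X_t) satisfies V'(t) = 2 a V(t) + c^2 with V(0) = 0 (drift coefficient is linear in X, diffusion is constant). With a = -2/3, c = 2/5, the solution is
  V(t) = (c^2 / (2 a)) * (exp(2 a t) - 1)
       = ((2/5)^2 / (2*(-2/3))) * (exp((-4/3) t) - 1)
       = 3/25 - 3*exp(-4*t/3)/25.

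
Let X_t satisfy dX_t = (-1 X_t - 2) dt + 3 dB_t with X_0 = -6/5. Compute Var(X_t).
Var(X_t) = 9/2 - 9*exp(-2*t)/2

The variance V(t) = Var(X_t) satisfies V'(t) = 2 a V(t) + c^2 with V(0) = 0 (drift coefficient is linear in X, diffusion is constant). With a = -1, c = 3, the solution is
  V(t) = (c^2 / (2 a)) * (exp(2 a t) - 1)
       = (3^2 / (2*(-1))) * (exp((-2) t) - 1)
       = 9/2 - 9*exp(-2*t)/2.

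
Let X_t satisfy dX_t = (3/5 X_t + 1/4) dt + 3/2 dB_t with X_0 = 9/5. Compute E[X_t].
E[X_t] = 133*exp(3*t/5)/60 - 5/12

Taking expectations and using E[dB_t] = 0, the mean m(t) = E[X_t] satisfies the ODE m'(t) = a m(t) + b with m(0) = x_0. With a = 3/5, b = 1/4, x_0 = 9/5, the solution is
  m(t) = x_0 * exp(a t) + (b/a) * (exp(a t) - 1)
       = (9/5) * exp((3/5) t) + ((1/4)/(3/5)) * (exp((3/5) t) - 1)
       = 133*exp(3*t/5)/60 - 5/12.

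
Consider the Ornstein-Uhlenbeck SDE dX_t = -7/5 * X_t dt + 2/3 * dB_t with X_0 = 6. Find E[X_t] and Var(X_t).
E[X_t] = 6*exp(-7*t/5); Var(X_t) = 10/63 - 10*exp(-14*t/5)/63

The OU SDE dX = -theta X dt + sigma dB admits the integrating factor exp(theta t): d(exp(theta t) X_t) = sigma exp(theta t) dB_t. Integrating from 0 to t:
  X_t = x_0 * exp(-theta t) + sigma * int_0^t exp(-theta (t-s)) dB_s.
The Itô integral has mean 0 and (by the Itô isometry) variance sigma^2 * int_0^t exp(-2 theta (t - s)) ds = sigma^2 * (1 - exp(-2 theta t)) / (2 theta).
With theta = 7/5, sigma = 2/3, x_0 = 6:
  E[X_t] = 6 * exp(-7/5 t) = 6*exp(-7*t/5)
  Var(X_t) = (2/3)^2 * (1 - exp(-2*7/5 t)) / (2 * 7/5) = 10/63 - 10*exp(-14*t/5)/63.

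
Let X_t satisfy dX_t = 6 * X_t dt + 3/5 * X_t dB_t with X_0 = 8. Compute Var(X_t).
Var(X_t) = 64*(exp(9*t/25) - 1)*exp(12*t)

For GBM dX = mu X dt + sigma X dB with X_0 = x_0, apply Itô to Y = log X: dY = (mu - sigma^2/2) dt + sigma dB, so Y_t = log(x_0) + (mu - sigma^2/2) t + sigma B_t and hence X_t = x_0 * exp((mu - sigma^2/2) t + sigma B_t).
With mu = 6, sigma = 3/5, x_0 = 8, this gives:
  X_t = 8 * exp((291/50) * t + (3/5) * B_t).
Since sigma*B_t ~ Normal(0, sigma^2 t), E[exp(sigma*B_t)] = exp(sigma^2 t / 2); so E[X_t] = x_0 * exp((mu - sigma^2/2) t) * exp(sigma^2 t / 2) = x_0 * exp(mu t) = 8*exp(6*t).
Var(X_t) = E[X_t^2] - (E[X_t])^2 = x_0^2 * exp(2 mu t) * (exp(sigma^2 t) - 1) = 64*(exp(9*t/25) - 1)*exp(12*t).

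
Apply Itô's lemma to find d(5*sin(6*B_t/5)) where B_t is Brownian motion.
d(5*sin(6*B_t/5)) = (-18*sin(6*B_t/5)/5) dt + (6*cos(6*B_t/5)) dB_t

Itô's formula for f(B_t) gives d f(B_t) = f'(B_t) dB_t + (1/2) f''(B_t) dt. Compute derivatives of f(x) = 5*sin(6*x/5):
  f'(x)  = 6*cos(6*x/5)
  f''(x) = -36*sin(6*x/5)/5
Substitute x = B_t and multiply the f'' term by 1/2:
  drift     = (1/2) * (-36*sin(6*x/5)/5) evaluated at B_t = -18*sin(6*B_t/5)/5
  diffusion = (6*cos(6*x/5)) evaluated at B_t = 6*cos(6*B_t/5)
Therefore d(5*sin(6*B_t/5)) = (-18*sin(6*B_t/5)/5) dt + (6*cos(6*B_t/5)) dB_t.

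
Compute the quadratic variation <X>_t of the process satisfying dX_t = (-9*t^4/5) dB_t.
<X>_t = 9*t^9/25

For an Itô process dX_t = a(t) dt + b(t) dB_t, the quadratic variation is <X>_t = int_0^t b(s)^2 ds (the drift term does not contribute). Here b(s) = -9*s^4/5, so
  b(s)^2 = 81*s^8/25.
Integrating from 0 to t:
  <X>_t = int_0^t (81*s^8/25) ds = 9*t^9/25.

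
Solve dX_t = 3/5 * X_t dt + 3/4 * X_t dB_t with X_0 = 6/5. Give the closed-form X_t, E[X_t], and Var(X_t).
X_t = 6/5 * exp((51/160) t + (3/4) B_t); E[X_t] = 6*exp(3*t/5)/5; Var(X_t) = 36*(exp(9*t/16) - 1)*exp(6*t/5)/25

For GBM dX = mu X dt + sigma X dB with X_0 = x_0, apply Itô to Y = log X: dY = (mu - sigma^2/2) dt + sigma dB, so Y_t = log(x_0) + (mu - sigma^2/2) t + sigma B_t and hence X_t = x_0 * exp((mu - sigma^2/2) t + sigma B_t).
With mu = 3/5, sigma = 3/4, x_0 = 6/5, this gives:
  X_t = 6/5 * exp((51/160) * t + (3/4) * B_t).
Since sigma*B_t ~ Normal(0, sigma^2 t), E[exp(sigma*B_t)] = exp(sigma^2 t / 2); so E[X_t] = x_0 * exp((mu - sigma^2/2) t) * exp(sigma^2 t / 2) = x_0 * exp(mu t) = 6*exp(3*t/5)/5.
Var(X_t) = E[X_t^2] - (E[X_t])^2 = x_0^2 * exp(2 mu t) * (exp(sigma^2 t) - 1) = 36*(exp(9*t/16) - 1)*exp(6*t/5)/25.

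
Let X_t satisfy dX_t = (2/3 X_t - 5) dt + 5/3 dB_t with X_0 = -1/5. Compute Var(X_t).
Var(X_t) = 25*exp(4*t/3)/12 - 25/12

The variance V(t) = Var(X_t) satisfies V'(t) = 2 a V(t) + c^2 with V(0) = 0 (drift coefficient is linear in X, diffusion is constant). With a = 2/3, c = 5/3, the solution is
  V(t) = (c^2 / (2 a)) * (exp(2 a t) - 1)
       = ((5/3)^2 / (2*(2/3))) * (exp((4/3) t) - 1)
       = 25*exp(4*t/3)/12 - 25/12.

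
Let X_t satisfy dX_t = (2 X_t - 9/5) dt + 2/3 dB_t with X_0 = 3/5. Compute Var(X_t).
Var(X_t) = exp(4*t)/9 - 1/9

The variance V(t) = Var(X_t) satisfies V'(t) = 2 a V(t) + c^2 with V(0) = 0 (drift coefficient is linear in X, diffusion is constant). With a = 2, c = 2/3, the solution is
  V(t) = (c^2 / (2 a)) * (exp(2 a t) - 1)
       = ((2/3)^2 / (2*2)) * (exp(4 t) - 1)
       = exp(4*t)/9 - 1/9.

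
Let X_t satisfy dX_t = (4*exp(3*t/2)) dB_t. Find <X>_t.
<X>_t = 16*exp(3*t)/3 - 16/3

For an Itô process dX_t = a(t) dt + b(t) dB_t, the quadratic variation is <X>_t = int_0^t b(s)^2 ds (the drift term does not contribute). Here b(s) = 4*exp(3*s/2), so
  b(s)^2 = 16*exp(3*s).
Integrating from 0 to t:
  <X>_t = int_0^t (16*exp(3*s)) ds = 16*exp(3*t)/3 - 16/3.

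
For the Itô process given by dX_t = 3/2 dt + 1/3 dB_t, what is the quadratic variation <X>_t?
<X>_t = t/9

For an Itô process dX_t = a(t) dt + b(t) dB_t, the quadratic variation is <X>_t = int_0^t b(s)^2 ds (the drift term does not contribute). Here b(s) = 1/3, so
  b(s)^2 = 1/9.
Integrating from 0 to t:
  <X>_t = int_0^t (1/9) ds = t/9.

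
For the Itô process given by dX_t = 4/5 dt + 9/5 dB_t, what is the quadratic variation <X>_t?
<X>_t = 81*t/25

For an Itô process dX_t = a(t) dt + b(t) dB_t, the quadratic variation is <X>_t = int_0^t b(s)^2 ds (the drift term does not contribute). Here b(s) = 9/5, so
  b(s)^2 = 81/25.
Integrating from 0 to t:
  <X>_t = int_0^t (81/25) ds = 81*t/25.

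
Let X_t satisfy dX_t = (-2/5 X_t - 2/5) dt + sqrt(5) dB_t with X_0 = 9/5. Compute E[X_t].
E[X_t] = -1 + 14*exp(-2*t/5)/5

Taking expectations and using E[dB_t] = 0, the mean m(t) = E[X_t] satisfies the ODE m'(t) = a m(t) + b with m(0) = x_0. With a = -2/5, b = -2/5, x_0 = 9/5, the solution is
  m(t) = x_0 * exp(a t) + (b/a) * (exp(a t) - 1)
       = (9/5) * exp((-2/5) t) + ((-2/5)/(-2/5)) * (exp((-2/5) t) - 1)
       = -1 + 14*exp(-2*t/5)/5.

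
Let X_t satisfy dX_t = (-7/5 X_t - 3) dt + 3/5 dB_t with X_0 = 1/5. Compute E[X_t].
E[X_t] = -15/7 + 82*exp(-7*t/5)/35

Taking expectations and using E[dB_t] = 0, the mean m(t) = E[X_t] satisfies the ODE m'(t) = a m(t) + b with m(0) = x_0. With a = -7/5, b = -3, x_0 = 1/5, the solution is
  m(t) = x_0 * exp(a t) + (b/a) * (exp(a t) - 1)
       = (1/5) * exp((-7/5) t) + ((-3)/(-7/5)) * (exp((-7/5) t) - 1)
       = -15/7 + 82*exp(-7*t/5)/35.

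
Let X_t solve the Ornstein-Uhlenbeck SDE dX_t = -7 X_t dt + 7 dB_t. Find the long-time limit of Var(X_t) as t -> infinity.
lim Var(X_t) = 7/2

The OU SDE dX = -theta X dt + sigma dB admits the integrating factor exp(theta t): d(exp(theta t) X_t) = sigma exp(theta t) dB_t. Integrating from 0 to t gives X_t = x_0 * exp(-theta t) + sigma * int_0^t exp(-theta (t-s)) dB_s for any initial x_0. The Itô integral has variance (by the Itô isometry) sigma^2 * int_0^t exp(-2 theta (t - s)) ds = sigma^2 * (1 - exp(-2 theta t)) / (2 theta), independent of x_0.
With theta = 7, sigma = 7:
  Var(X_t) = (7)^2 * (1 - exp(-2*7 t)) / (2 * 7) = 7/2 - 7*exp(-14*t)/2.
As t -> infinity, exp(-2*7 t) -> 0, so the stationary variance is sigma^2 / (2 theta) = 7/2.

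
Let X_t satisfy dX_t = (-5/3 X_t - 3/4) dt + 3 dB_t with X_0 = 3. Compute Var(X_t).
Var(X_t) = 27/10 - 27*exp(-10*t/3)/10

The variance V(t) = Var(X_t) satisfies V'(t) = 2 a V(t) + c^2 with V(0) = 0 (drift coefficient is linear in X, diffusion is constant). With a = -5/3, c = 3, the solution is
  V(t) = (c^2 / (2 a)) * (exp(2 a t) - 1)
       = (3^2 / (2*(-5/3))) * (exp((-10/3) t) - 1)
       = 27/10 - 27*exp(-10*t/3)/10.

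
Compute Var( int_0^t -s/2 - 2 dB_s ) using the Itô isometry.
Var = t*(t^2 + 12*t + 48)/12

The Itô integral of a deterministic integrand f(s) has mean 0 because each increment f(s) * (B_{s+ds} - B_s) has mean 0. By the Itô isometry:
  Var( int_0^t f(s) dB_s ) = E[ (int_0^t f(s) dB_s)^2 ] = int_0^t f(s)^2 ds.
Here f(s) = -s/2 - 2, so f(s)^2 = (s + 4)^2/4. Integrate:
  int_0^t ((s + 4)^2/4) ds = t*(t^2 + 12*t + 48)/12.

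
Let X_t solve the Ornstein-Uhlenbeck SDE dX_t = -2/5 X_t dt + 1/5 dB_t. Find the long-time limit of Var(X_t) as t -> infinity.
lim Var(X_t) = 1/20

The OU SDE dX = -theta X dt + sigma dB admits the integrating factor exp(theta t): d(exp(theta t) X_t) = sigma exp(theta t) dB_t. Integrating from 0 to t gives X_t = x_0 * exp(-theta t) + sigma * int_0^t exp(-theta (t-s)) dB_s for any initial x_0. The Itô integral has variance (by the Itô isometry) sigma^2 * int_0^t exp(-2 theta (t - s)) ds = sigma^2 * (1 - exp(-2 theta t)) / (2 theta), independent of x_0.
With theta = 2/5, sigma = 1/5:
  Var(X_t) = (1/5)^2 * (1 - exp(-2*2/5 t)) / (2 * 2/5) = 1/20 - exp(-4*t/5)/20.
As t -> infinity, exp(-2*2/5 t) -> 0, so the stationary variance is sigma^2 / (2 theta) = 1/20.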